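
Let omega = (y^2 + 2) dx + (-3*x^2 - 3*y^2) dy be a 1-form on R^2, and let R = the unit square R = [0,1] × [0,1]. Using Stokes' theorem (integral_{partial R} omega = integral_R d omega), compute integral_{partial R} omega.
integral_(partial R) omega = -4

Stokes: integral_partial_R omega = integral_R d omega with d omega = (∂Q/∂x - ∂P/∂y) dx ∧ dy.
  ∂Q/∂x = -6*x
  ∂P/∂y = 2*y
  integrand = ∂Q/∂x - ∂P/∂y = -6*x - 2*y.
Integrating over R: integral_0^1 integral_0^1 (-6*x - 2*y) dx dy = -4.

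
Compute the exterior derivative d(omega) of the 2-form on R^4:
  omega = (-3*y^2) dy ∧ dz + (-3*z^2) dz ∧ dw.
d(omega) = 0

For a 2-form omega = sum_{i<j} g_{ij} dx_i ∧ dx_j, the exterior derivative is
  d(omega) = sum_{i<j} d(g_{ij}) ∧ dx_i ∧ dx_j = sum_{i<j, k} (∂g_{ij}/∂x_k) dx_k ∧ dx_i ∧ dx_j.
Expand each term, using dx_k ∧ dx_i ∧ dx_j = sgn(permutation) dx_{(a)} ∧ dx_{(b)} ∧ dx_{(c)} with (a < b < c) sorted:

Collecting like 3-forms: d(omega) = 0.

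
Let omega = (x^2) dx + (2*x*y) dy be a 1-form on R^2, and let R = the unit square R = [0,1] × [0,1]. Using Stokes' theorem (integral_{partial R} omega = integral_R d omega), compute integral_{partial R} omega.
integral_(partial R) omega = 1

Stokes: integral_partial_R omega = integral_R d omega with d omega = (∂Q/∂x - ∂P/∂y) dx ∧ dy.
  ∂Q/∂x = 2*y
  ∂P/∂y = 0
  integrand = ∂Q/∂x - ∂P/∂y = 2*y.
Integrating over R: integral_0^1 integral_0^1 (2*y) dx dy = 1.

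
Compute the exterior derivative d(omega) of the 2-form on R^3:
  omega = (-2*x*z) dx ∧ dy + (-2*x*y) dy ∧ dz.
d(omega) = (-2*x - 2*y) dx ∧ dy ∧ dz

For a 2-form omega = sum_{i<j} g_{ij} dx_i ∧ dx_j, the exterior derivative is
  d(omega) = sum_{i<j} d(g_{ij}) ∧ dx_i ∧ dx_j = sum_{i<j, k} (∂g_{ij}/∂x_k) dx_k ∧ dx_i ∧ dx_j.
Expand each term, using dx_k ∧ dx_i ∧ dx_j = sgn(permutation) dx_{(a)} ∧ dx_{(b)} ∧ dx_{(c)} with (a < b < c) sorted:
  d(-2*x*z) includes (∂/∂z)(-2*x*z) dz = (-2*x) dz, which multiplied by dx ∧ dy gives (-2*x) dx ∧ dy ∧ dz
  d(-2*x*y) includes (∂/∂x)(-2*x*y) dx = (-2*y) dx, which multiplied by dy ∧ dz gives (-2*y) dx ∧ dy ∧ dz
Collecting like 3-forms: d(omega) = (-2*x - 2*y) dx ∧ dy ∧ dz.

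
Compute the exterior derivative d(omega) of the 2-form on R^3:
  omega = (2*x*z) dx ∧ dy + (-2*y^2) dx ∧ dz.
d(omega) = (2*x + 4*y) dx ∧ dy ∧ dz

For a 2-form omega = sum_{i<j} g_{ij} dx_i ∧ dx_j, the exterior derivative is
  d(omega) = sum_{i<j} d(g_{ij}) ∧ dx_i ∧ dx_j = sum_{i<j, k} (∂g_{ij}/∂x_k) dx_k ∧ dx_i ∧ dx_j.
Expand each term, using dx_k ∧ dx_i ∧ dx_j = sgn(permutation) dx_{(a)} ∧ dx_{(b)} ∧ dx_{(c)} with (a < b < c) sorted:
  d(2*x*z) includes (∂/∂z)(2*x*z) dz = (2*x) dz, which multiplied by dx ∧ dy gives (2*x) dx ∧ dy ∧ dz
  d(-2*y^2) includes (∂/∂y)(-2*y^2) dy = (-4*y) dy, which multiplied by dx ∧ dz gives (4*y) dx ∧ dy ∧ dz
Collecting like 3-forms: d(omega) = (2*x + 4*y) dx ∧ dy ∧ dz.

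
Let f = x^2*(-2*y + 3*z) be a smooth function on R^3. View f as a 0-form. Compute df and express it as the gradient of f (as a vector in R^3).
df = (2*x*(-2*y + 3*z)) dx + (-2*x^2) dy + (3*x^2) dz; grad f = (2*x*(-2*y + 3*z), -2*x^2, 3*x^2)

For a 0-form f, d f = (∂f/∂x) dx + (∂f/∂y) dy + (∂f/∂z) dz. The components of the vector representation are exactly the entries of grad f in Cartesian coordinates:
  ∂f/∂x = 2*x*(-2*y + 3*z)
  ∂f/∂y = -2*x^2
  ∂f/∂z = 3*x^2.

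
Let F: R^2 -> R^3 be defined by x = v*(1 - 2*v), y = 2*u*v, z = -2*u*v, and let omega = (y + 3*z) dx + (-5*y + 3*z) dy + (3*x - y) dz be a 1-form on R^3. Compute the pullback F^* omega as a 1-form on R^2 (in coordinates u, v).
F^* omega = (v^2*(-28*u + 12*v - 6)) du + (2*u*v*(-14*u + 14*v - 5)) dv

Using F^*(f dg) = (f ∘ F) d(g ∘ F), substitute each coordinate x_i by F_i(u, v) in f_i, and replace dx_i by d F_i = (∂F_i/∂u) du + (∂F_i/∂v) dv.
  For the x component: f_1(F) = -4*u*v; d F_1 = (0) du + (1 - 4*v) dv
  For the y component: f_2(F) = -16*u*v; d F_2 = (2*v) du + (2*u) dv
  For the z component: f_3(F) = v*(-2*u - 6*v + 3); d F_3 = (-2*v) du + (-2*u) dv
Combining and collecting du, dv coefficients:
  coeff of du: v^2*(-28*u + 12*v - 6)
  coeff of dv: 2*u*v*(-14*u + 14*v - 5)
F^* omega = (v^2*(-28*u + 12*v - 6)) du + (2*u*v*(-14*u + 14*v - 5)) dv.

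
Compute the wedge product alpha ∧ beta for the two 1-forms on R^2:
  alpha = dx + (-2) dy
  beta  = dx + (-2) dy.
alpha ∧ beta = 0

Distribute the wedge, using dx_i ∧ dx_j = -dx_j ∧ dx_i and dx_i ∧ dx_i = 0. For each pair (i, j) with i < j, the coefficient of dx_i ∧ dx_j in alpha ∧ beta is (alpha_i * beta_j - alpha_j * beta_i). Collecting: alpha ∧ beta = 0.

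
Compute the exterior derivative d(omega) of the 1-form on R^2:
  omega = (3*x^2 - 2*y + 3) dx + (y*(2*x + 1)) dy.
d(omega) = (2*y + 2) dx ∧ dy

For a 1-form omega = sum_i f_i dx_i, the exterior derivative is
  d(omega) = sum_{i < j} (∂f_j/∂x_i - ∂f_i/∂x_j) dx_i ∧ dx_j.
  coefficient of dx ∧ dy: ∂f_2/∂x - ∂f_1/∂y = ∂(y*(2*x + 1))/∂x - ∂(3*x^2 - 2*y + 3)/∂y = 2*y + 2
Assembling: d(omega) = (2*y + 2) dx ∧ dy.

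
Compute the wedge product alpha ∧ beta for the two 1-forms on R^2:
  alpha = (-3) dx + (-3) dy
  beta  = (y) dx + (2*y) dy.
alpha ∧ beta = (-3*y) dx ∧ dy

Distribute the wedge, using dx_i ∧ dx_j = -dx_j ∧ dx_i and dx_i ∧ dx_i = 0. For each pair (i, j) with i < j, the coefficient of dx_i ∧ dx_j in alpha ∧ beta is (alpha_i * beta_j - alpha_j * beta_i). Collecting: alpha ∧ beta = (-3*y) dx ∧ dy.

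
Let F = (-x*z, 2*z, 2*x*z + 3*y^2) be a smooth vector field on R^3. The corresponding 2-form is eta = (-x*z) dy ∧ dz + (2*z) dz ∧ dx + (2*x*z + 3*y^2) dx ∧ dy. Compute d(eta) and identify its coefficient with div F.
d(eta) = (2*x - z) dx ∧ dy ∧ dz; div F = 2*x - z

For a 2-form in R^3 of the form above, applying d gives a 3-form with coefficient ∂P/∂x + ∂Q/∂y + ∂R/∂z:
  ∂P/∂x = -z
  ∂Q/∂y = 0
  ∂R/∂z = 2*x
Sum = 2*x - z, which is exactly div F.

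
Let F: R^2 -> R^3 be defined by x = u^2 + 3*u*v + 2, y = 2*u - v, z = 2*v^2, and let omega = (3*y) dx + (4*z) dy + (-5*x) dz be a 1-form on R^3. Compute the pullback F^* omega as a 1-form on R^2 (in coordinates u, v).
F^* omega = (12*u^2 + 12*u*v + 7*v^2) du + (-20*u^2*v + 18*u^2 - 60*u*v^2 - 9*u*v - 8*v^2 - 40*v) dv

Using F^*(f dg) = (f ∘ F) d(g ∘ F), substitute each coordinate x_i by F_i(u, v) in f_i, and replace dx_i by d F_i = (∂F_i/∂u) du + (∂F_i/∂v) dv.
  For the x component: f_1(F) = 6*u - 3*v; d F_1 = (2*u + 3*v) du + (3*u) dv
  For the y component: f_2(F) = 8*v^2; d F_2 = (2) du + (-1) dv
  For the z component: f_3(F) = -5*u^2 - 15*u*v - 10; d F_3 = (0) du + (4*v) dv
Combining and collecting du, dv coefficients:
  coeff of du: 12*u^2 + 12*u*v + 7*v^2
  coeff of dv: -20*u^2*v + 18*u^2 - 60*u*v^2 - 9*u*v - 8*v^2 - 40*v
F^* omega = (12*u^2 + 12*u*v + 7*v^2) du + (-20*u^2*v + 18*u^2 - 60*u*v^2 - 9*u*v - 8*v^2 - 40*v) dv.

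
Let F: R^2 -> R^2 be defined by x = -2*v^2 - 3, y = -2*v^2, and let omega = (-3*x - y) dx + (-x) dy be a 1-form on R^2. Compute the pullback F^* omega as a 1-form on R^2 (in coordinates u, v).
F^* omega = (-40*v^3 - 48*v) dv

Using F^*(f dg) = (f ∘ F) d(g ∘ F), substitute each coordinate x_i by F_i(u, v) in f_i, and replace dx_i by d F_i = (∂F_i/∂u) du + (∂F_i/∂v) dv.
  For the x component: f_1(F) = 8*v^2 + 9; d F_1 = (0) du + (-4*v) dv
  For the y component: f_2(F) = 2*v^2 + 3; d F_2 = (0) du + (-4*v) dv
Combining and collecting du, dv coefficients:
  coeff of du: 0
  coeff of dv: -40*v^3 - 48*v
F^* omega = (-40*v^3 - 48*v) dv.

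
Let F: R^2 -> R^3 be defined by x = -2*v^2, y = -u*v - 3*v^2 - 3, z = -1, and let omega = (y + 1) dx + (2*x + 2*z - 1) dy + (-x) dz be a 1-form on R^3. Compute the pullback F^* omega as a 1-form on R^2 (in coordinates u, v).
F^* omega = (v*(4*v^2 + 3)) du + (8*u*v^2 + 3*u + 36*v^3 + 26*v) dv

Using F^*(f dg) = (f ∘ F) d(g ∘ F), substitute each coordinate x_i by F_i(u, v) in f_i, and replace dx_i by d F_i = (∂F_i/∂u) du + (∂F_i/∂v) dv.
  For the x component: f_1(F) = -u*v - 3*v^2 - 2; d F_1 = (0) du + (-4*v) dv
  For the y component: f_2(F) = -4*v^2 - 3; d F_2 = (-v) du + (-u - 6*v) dv
  For the z component: f_3(F) = 2*v^2; d F_3 = (0) du + (0) dv
Combining and collecting du, dv coefficients:
  coeff of du: v*(4*v^2 + 3)
  coeff of dv: 8*u*v^2 + 3*u + 36*v^3 + 26*v
F^* omega = (v*(4*v^2 + 3)) du + (8*u*v^2 + 3*u + 36*v^3 + 26*v) dv.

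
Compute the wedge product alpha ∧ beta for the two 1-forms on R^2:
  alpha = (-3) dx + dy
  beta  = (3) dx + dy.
alpha ∧ beta = (-6) dx ∧ dy

Distribute the wedge, using dx_i ∧ dx_j = -dx_j ∧ dx_i and dx_i ∧ dx_i = 0. For each pair (i, j) with i < j, the coefficient of dx_i ∧ dx_j in alpha ∧ beta is (alpha_i * beta_j - alpha_j * beta_i). Collecting: alpha ∧ beta = (-6) dx ∧ dy.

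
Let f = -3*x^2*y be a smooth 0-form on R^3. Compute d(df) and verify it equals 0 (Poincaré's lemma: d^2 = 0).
d(df) = 0

Step 1: df = sum_i (∂f/∂x_i) dx_i = (-6*x*y) dx + (-3*x^2) dy + (0) dz.
Step 2: Apply d again. Using the 1-form formula, the coefficient of dx ∧ dy in d(df) is ∂^2 f/∂x ∂y - ∂^2 f/∂y ∂x = (-6*x) - (-6*x) = 0 (equality of mixed partials for smooth f).
Similarly for dx ∧ dz and dy ∧ dz — all coefficients vanish. So d(df) = 0.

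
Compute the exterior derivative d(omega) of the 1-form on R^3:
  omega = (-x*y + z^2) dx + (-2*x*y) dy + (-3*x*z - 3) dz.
d(omega) = (x - 2*y) dx ∧ dy + (-5*z) dx ∧ dz

For a 1-form omega = sum_i f_i dx_i, the exterior derivative is
  d(omega) = sum_{i < j} (∂f_j/∂x_i - ∂f_i/∂x_j) dx_i ∧ dx_j.
  coefficient of dx ∧ dy: ∂f_2/∂x - ∂f_1/∂y = ∂(-2*x*y)/∂x - ∂(-x*y + z^2)/∂y = x - 2*y
  coefficient of dx ∧ dz: ∂f_3/∂x - ∂f_1/∂z = ∂(-3*x*z - 3)/∂x - ∂(-x*y + z^2)/∂z = -5*z
Assembling: d(omega) = (x - 2*y) dx ∧ dy + (-5*z) dx ∧ dz.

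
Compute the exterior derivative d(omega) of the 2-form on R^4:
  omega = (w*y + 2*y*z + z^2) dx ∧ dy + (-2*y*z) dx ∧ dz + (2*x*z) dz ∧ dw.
d(omega) = (2*y + 4*z) dx ∧ dy ∧ dz + (y) dx ∧ dy ∧ dw + (2*z) dx ∧ dz ∧ dw

For a 2-form omega = sum_{i<j} g_{ij} dx_i ∧ dx_j, the exterior derivative is
  d(omega) = sum_{i<j} d(g_{ij}) ∧ dx_i ∧ dx_j = sum_{i<j, k} (∂g_{ij}/∂x_k) dx_k ∧ dx_i ∧ dx_j.
Expand each term, using dx_k ∧ dx_i ∧ dx_j = sgn(permutation) dx_{(a)} ∧ dx_{(b)} ∧ dx_{(c)} with (a < b < c) sorted:
  d(w*y + 2*y*z + z^2) includes (∂/∂z)(w*y + 2*y*z + z^2) dz = (2*y + 2*z) dz, which multiplied by dx ∧ dy gives (2*y + 2*z) dx ∧ dy ∧ dz
  d(w*y + 2*y*z + z^2) includes (∂/∂w)(w*y + 2*y*z + z^2) dw = (y) dw, which multiplied by dx ∧ dy gives (y) dx ∧ dy ∧ dw
  d(-2*y*z) includes (∂/∂y)(-2*y*z) dy = (-2*z) dy, which multiplied by dx ∧ dz gives (2*z) dx ∧ dy ∧ dz
  d(2*x*z) includes (∂/∂x)(2*x*z) dx = (2*z) dx, which multiplied by dz ∧ dw gives (2*z) dx ∧ dz ∧ dw
Collecting like 3-forms: d(omega) = (2*y + 4*z) dx ∧ dy ∧ dz + (y) dx ∧ dy ∧ dw + (2*z) dx ∧ dz ∧ dw.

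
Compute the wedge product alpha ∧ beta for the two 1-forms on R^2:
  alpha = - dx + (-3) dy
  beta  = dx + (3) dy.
alpha ∧ beta = 0

Distribute the wedge, using dx_i ∧ dx_j = -dx_j ∧ dx_i and dx_i ∧ dx_i = 0. For each pair (i, j) with i < j, the coefficient of dx_i ∧ dx_j in alpha ∧ beta is (alpha_i * beta_j - alpha_j * beta_i). Collecting: alpha ∧ beta = 0.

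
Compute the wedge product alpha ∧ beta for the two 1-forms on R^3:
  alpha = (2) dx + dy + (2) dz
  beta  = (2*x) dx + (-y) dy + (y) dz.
alpha ∧ beta = (-2*x - 2*y) dx ∧ dy + (-4*x + 2*y) dx ∧ dz + (3*y) dy ∧ dz

Distribute the wedge, using dx_i ∧ dx_j = -dx_j ∧ dx_i and dx_i ∧ dx_i = 0. For each pair (i, j) with i < j, the coefficient of dx_i ∧ dx_j in alpha ∧ beta is (alpha_i * beta_j - alpha_j * beta_i). Collecting: alpha ∧ beta = (-2*x - 2*y) dx ∧ dy + (-4*x + 2*y) dx ∧ dz + (3*y) dy ∧ dz.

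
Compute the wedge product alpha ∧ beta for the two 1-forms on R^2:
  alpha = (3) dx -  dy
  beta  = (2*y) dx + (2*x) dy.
alpha ∧ beta = (6*x + 2*y) dx ∧ dy

Distribute the wedge, using dx_i ∧ dx_j = -dx_j ∧ dx_i and dx_i ∧ dx_i = 0. For each pair (i, j) with i < j, the coefficient of dx_i ∧ dx_j in alpha ∧ beta is (alpha_i * beta_j - alpha_j * beta_i). Collecting: alpha ∧ beta = (6*x + 2*y) dx ∧ dy.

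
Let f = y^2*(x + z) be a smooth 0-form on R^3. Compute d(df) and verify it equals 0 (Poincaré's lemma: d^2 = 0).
d(df) = 0

Step 1: df = sum_i (∂f/∂x_i) dx_i = (y^2) dx + (2*y*(x + z)) dy + (y^2) dz.
Step 2: Apply d again. Using the 1-form formula, the coefficient of dx ∧ dy in d(df) is ∂^2 f/∂x ∂y - ∂^2 f/∂y ∂x = (2*y) - (2*y) = 0 (equality of mixed partials for smooth f).
Similarly for dx ∧ dz and dy ∧ dz — all coefficients vanish. So d(df) = 0.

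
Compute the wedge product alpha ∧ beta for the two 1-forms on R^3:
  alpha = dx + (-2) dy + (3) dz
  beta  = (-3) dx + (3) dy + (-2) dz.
alpha ∧ beta = (-3) dx ∧ dy + (7) dx ∧ dz + (-5) dy ∧ dz

Distribute the wedge, using dx_i ∧ dx_j = -dx_j ∧ dx_i and dx_i ∧ dx_i = 0. For each pair (i, j) with i < j, the coefficient of dx_i ∧ dx_j in alpha ∧ beta is (alpha_i * beta_j - alpha_j * beta_i). Collecting: alpha ∧ beta = (-3) dx ∧ dy + (7) dx ∧ dz + (-5) dy ∧ dz.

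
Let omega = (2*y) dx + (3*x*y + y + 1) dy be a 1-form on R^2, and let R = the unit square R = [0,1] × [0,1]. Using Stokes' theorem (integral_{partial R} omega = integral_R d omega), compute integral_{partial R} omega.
integral_(partial R) omega = -1/2

Stokes: integral_partial_R omega = integral_R d omega with d omega = (∂Q/∂x - ∂P/∂y) dx ∧ dy.
  ∂Q/∂x = 3*y
  ∂P/∂y = 2
  integrand = ∂Q/∂x - ∂P/∂y = 3*y - 2.
Integrating over R: integral_0^1 integral_0^1 (3*y - 2) dx dy = -1/2.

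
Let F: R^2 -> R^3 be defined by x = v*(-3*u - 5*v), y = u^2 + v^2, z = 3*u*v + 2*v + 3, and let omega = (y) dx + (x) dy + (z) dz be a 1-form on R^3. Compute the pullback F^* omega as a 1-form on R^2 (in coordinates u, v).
F^* omega = (v*(-9*u^2 - u*v - 3*v^2 + 6*v + 9)) du + (-3*u^3 - u^2*v - 9*u*v^2 + 12*u*v + 9*u - 20*v^3 + 4*v + 6) dv

Using F^*(f dg) = (f ∘ F) d(g ∘ F), substitute each coordinate x_i by F_i(u, v) in f_i, and replace dx_i by d F_i = (∂F_i/∂u) du + (∂F_i/∂v) dv.
  For the x component: f_1(F) = u^2 + v^2; d F_1 = (-3*v) du + (-3*u - 10*v) dv
  For the y component: f_2(F) = v*(-3*u - 5*v); d F_2 = (2*u) du + (2*v) dv
  For the z component: f_3(F) = 3*u*v + 2*v + 3; d F_3 = (3*v) du + (3*u + 2) dv
Combining and collecting du, dv coefficients:
  coeff of du: v*(-9*u^2 - u*v - 3*v^2 + 6*v + 9)
  coeff of dv: -3*u^3 - u^2*v - 9*u*v^2 + 12*u*v + 9*u - 20*v^3 + 4*v + 6
F^* omega = (v*(-9*u^2 - u*v - 3*v^2 + 6*v + 9)) du + (-3*u^3 - u^2*v - 9*u*v^2 + 12*u*v + 9*u - 20*v^3 + 4*v + 6) dv.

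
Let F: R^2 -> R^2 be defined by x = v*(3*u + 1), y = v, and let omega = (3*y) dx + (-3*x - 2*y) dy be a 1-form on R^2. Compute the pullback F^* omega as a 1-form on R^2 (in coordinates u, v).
F^* omega = (9*v^2) du + (-2*v) dv

Using F^*(f dg) = (f ∘ F) d(g ∘ F), substitute each coordinate x_i by F_i(u, v) in f_i, and replace dx_i by d F_i = (∂F_i/∂u) du + (∂F_i/∂v) dv.
  For the x component: f_1(F) = 3*v; d F_1 = (3*v) du + (3*u + 1) dv
  For the y component: f_2(F) = v*(-9*u - 5); d F_2 = (0) du + (1) dv
Combining and collecting du, dv coefficients:
  coeff of du: 9*v^2
  coeff of dv: -2*v
F^* omega = (9*v^2) du + (-2*v) dv.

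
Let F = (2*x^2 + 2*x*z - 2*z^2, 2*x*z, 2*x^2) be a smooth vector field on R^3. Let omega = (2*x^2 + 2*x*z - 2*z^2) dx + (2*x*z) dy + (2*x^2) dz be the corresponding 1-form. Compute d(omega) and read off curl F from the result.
d(omega) = (-2*x) dy ∧ dz + (-2*x - 4*z) dz ∧ dx + (2*z) dx ∧ dy; curl F = (-2*x, -2*x - 4*z, 2*z)

d omega = sum_{i<j} (∂f_j/∂x_i - ∂f_i/∂x_j) dx_i ∧ dx_j. Under the identification (dy ∧ dz, dz ∧ dx, dx ∧ dy) ↔ (e_x, e_y, e_z), the coefficients are exactly the components of curl F. Compute:
  ∂R/∂y - ∂Q/∂z = (0) - (2*x) = -2*x
  ∂P/∂z - ∂R/∂x = (2*x - 4*z) - (4*x) = -2*x - 4*z
  ∂Q/∂x - ∂P/∂y = (2*z) - (0) = 2*z.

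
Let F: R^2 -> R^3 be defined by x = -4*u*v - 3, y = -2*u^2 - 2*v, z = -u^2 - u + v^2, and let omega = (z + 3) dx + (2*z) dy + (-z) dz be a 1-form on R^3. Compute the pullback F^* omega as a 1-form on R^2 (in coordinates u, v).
F^* omega = (6*u^3 + 4*u^2*v + 5*u^2 - 6*u*v^2 + 4*u*v - u - 4*v^3 + v^2 - 12*v) du + (4*u^3 + 2*u^2*v + 8*u^2 - 4*u*v^2 + 2*u*v - 8*u - 2*v^3 - 4*v^2) dv

Using F^*(f dg) = (f ∘ F) d(g ∘ F), substitute each coordinate x_i by F_i(u, v) in f_i, and replace dx_i by d F_i = (∂F_i/∂u) du + (∂F_i/∂v) dv.
  For the x component: f_1(F) = -u^2 - u + v^2 + 3; d F_1 = (-4*v) du + (-4*u) dv
  For the y component: f_2(F) = -2*u^2 - 2*u + 2*v^2; d F_2 = (-4*u) du + (-2) dv
  For the z component: f_3(F) = u^2 + u - v^2; d F_3 = (-2*u - 1) du + (2*v) dv
Combining and collecting du, dv coefficients:
  coeff of du: 6*u^3 + 4*u^2*v + 5*u^2 - 6*u*v^2 + 4*u*v - u - 4*v^3 + v^2 - 12*v
  coeff of dv: 4*u^3 + 2*u^2*v + 8*u^2 - 4*u*v^2 + 2*u*v - 8*u - 2*v^3 - 4*v^2
F^* omega = (6*u^3 + 4*u^2*v + 5*u^2 - 6*u*v^2 + 4*u*v - u - 4*v^3 + v^2 - 12*v) du + (4*u^3 + 2*u^2*v + 8*u^2 - 4*u*v^2 + 2*u*v - 8*u - 2*v^3 - 4*v^2) dv.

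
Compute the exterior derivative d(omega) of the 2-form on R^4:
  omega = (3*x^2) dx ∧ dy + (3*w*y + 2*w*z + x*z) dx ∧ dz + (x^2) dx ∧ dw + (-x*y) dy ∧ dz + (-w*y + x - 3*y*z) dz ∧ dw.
d(omega) = (-3*w - y) dx ∧ dy ∧ dz + (3*y + 2*z + 1) dx ∧ dz ∧ dw + (-w - 3*z) dy ∧ dz ∧ dw

For a 2-form omega = sum_{i<j} g_{ij} dx_i ∧ dx_j, the exterior derivative is
  d(omega) = sum_{i<j} d(g_{ij}) ∧ dx_i ∧ dx_j = sum_{i<j, k} (∂g_{ij}/∂x_k) dx_k ∧ dx_i ∧ dx_j.
Expand each term, using dx_k ∧ dx_i ∧ dx_j = sgn(permutation) dx_{(a)} ∧ dx_{(b)} ∧ dx_{(c)} with (a < b < c) sorted:
  d(3*w*y + 2*w*z + x*z) includes (∂/∂y)(3*w*y + 2*w*z + x*z) dy = (3*w) dy, which multiplied by dx ∧ dz gives (-3*w) dx ∧ dy ∧ dz
  d(3*w*y + 2*w*z + x*z) includes (∂/∂w)(3*w*y + 2*w*z + x*z) dw = (3*y + 2*z) dw, which multiplied by dx ∧ dz gives (3*y + 2*z) dx ∧ dz ∧ dw
  d(-x*y) includes (∂/∂x)(-x*y) dx = (-y) dx, which multiplied by dy ∧ dz gives (-y) dx ∧ dy ∧ dz
  d(-w*y + x - 3*y*z) includes (∂/∂x)(-w*y + x - 3*y*z) dx = (1) dx, which multiplied by dz ∧ dw gives (1) dx ∧ dz ∧ dw
  d(-w*y + x - 3*y*z) includes (∂/∂y)(-w*y + x - 3*y*z) dy = (-w - 3*z) dy, which multiplied by dz ∧ dw gives (-w - 3*z) dy ∧ dz ∧ dw
Collecting like 3-forms: d(omega) = (-3*w - y) dx ∧ dy ∧ dz + (3*y + 2*z + 1) dx ∧ dz ∧ dw + (-w - 3*z) dy ∧ dz ∧ dw.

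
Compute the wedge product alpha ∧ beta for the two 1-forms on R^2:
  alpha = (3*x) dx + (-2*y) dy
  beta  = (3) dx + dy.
alpha ∧ beta = (3*x + 6*y) dx ∧ dy

Distribute the wedge, using dx_i ∧ dx_j = -dx_j ∧ dx_i and dx_i ∧ dx_i = 0. For each pair (i, j) with i < j, the coefficient of dx_i ∧ dx_j in alpha ∧ beta is (alpha_i * beta_j - alpha_j * beta_i). Collecting: alpha ∧ beta = (3*x + 6*y) dx ∧ dy.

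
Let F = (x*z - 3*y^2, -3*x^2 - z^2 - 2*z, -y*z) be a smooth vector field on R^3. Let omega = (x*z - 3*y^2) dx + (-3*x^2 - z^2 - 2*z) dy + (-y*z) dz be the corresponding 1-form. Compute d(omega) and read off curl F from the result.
d(omega) = (z + 2) dy ∧ dz + (x) dz ∧ dx + (-6*x + 6*y) dx ∧ dy; curl F = (z + 2, x, -6*x + 6*y)

d omega = sum_{i<j} (∂f_j/∂x_i - ∂f_i/∂x_j) dx_i ∧ dx_j. Under the identification (dy ∧ dz, dz ∧ dx, dx ∧ dy) ↔ (e_x, e_y, e_z), the coefficients are exactly the components of curl F. Compute:
  ∂R/∂y - ∂Q/∂z = (-z) - (-2*z - 2) = z + 2
  ∂P/∂z - ∂R/∂x = (x) - (0) = x
  ∂Q/∂x - ∂P/∂y = (-6*x) - (-6*y) = -6*x + 6*y.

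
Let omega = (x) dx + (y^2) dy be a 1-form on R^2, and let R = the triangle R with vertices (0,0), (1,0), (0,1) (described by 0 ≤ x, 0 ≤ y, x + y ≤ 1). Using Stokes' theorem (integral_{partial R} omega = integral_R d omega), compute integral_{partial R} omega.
integral_(partial R) omega = 0

Stokes: integral_partial_R omega = integral_R d omega with d omega = (∂Q/∂x - ∂P/∂y) dx ∧ dy.
  ∂Q/∂x = 0
  ∂P/∂y = 0
  integrand = ∂Q/∂x - ∂P/∂y = 0.
Integrating over R: integral_0^1 integral_0^{1-x} (0) dy dx = 0.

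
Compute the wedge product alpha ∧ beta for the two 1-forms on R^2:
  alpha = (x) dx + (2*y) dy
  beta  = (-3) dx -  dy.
alpha ∧ beta = (-x + 6*y) dx ∧ dy

Distribute the wedge, using dx_i ∧ dx_j = -dx_j ∧ dx_i and dx_i ∧ dx_i = 0. For each pair (i, j) with i < j, the coefficient of dx_i ∧ dx_j in alpha ∧ beta is (alpha_i * beta_j - alpha_j * beta_i). Collecting: alpha ∧ beta = (-x + 6*y) dx ∧ dy.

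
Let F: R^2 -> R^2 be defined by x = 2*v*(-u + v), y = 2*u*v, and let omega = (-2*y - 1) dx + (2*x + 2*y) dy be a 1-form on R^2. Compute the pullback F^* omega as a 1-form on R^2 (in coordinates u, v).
F^* omega = (2*v*(4*u*v + 4*v^2 + 1)) du + (8*u^2*v - 8*u*v^2 + 2*u - 4*v) dv

Using F^*(f dg) = (f ∘ F) d(g ∘ F), substitute each coordinate x_i by F_i(u, v) in f_i, and replace dx_i by d F_i = (∂F_i/∂u) du + (∂F_i/∂v) dv.
  For the x component: f_1(F) = -4*u*v - 1; d F_1 = (-2*v) du + (-2*u + 4*v) dv
  For the y component: f_2(F) = 4*v^2; d F_2 = (2*v) du + (2*u) dv
Combining and collecting du, dv coefficients:
  coeff of du: 2*v*(4*u*v + 4*v^2 + 1)
  coeff of dv: 8*u^2*v - 8*u*v^2 + 2*u - 4*v
F^* omega = (2*v*(4*u*v + 4*v^2 + 1)) du + (8*u^2*v - 8*u*v^2 + 2*u - 4*v) dv.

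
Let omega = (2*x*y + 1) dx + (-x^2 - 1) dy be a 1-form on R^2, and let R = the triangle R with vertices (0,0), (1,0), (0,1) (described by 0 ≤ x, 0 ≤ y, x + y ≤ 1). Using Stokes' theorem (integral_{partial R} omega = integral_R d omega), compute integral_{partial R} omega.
integral_(partial R) omega = -2/3

Stokes: integral_partial_R omega = integral_R d omega with d omega = (∂Q/∂x - ∂P/∂y) dx ∧ dy.
  ∂Q/∂x = -2*x
  ∂P/∂y = 2*x
  integrand = ∂Q/∂x - ∂P/∂y = -4*x.
Integrating over R: integral_0^1 integral_0^{1-x} (-4*x) dy dx = -2/3.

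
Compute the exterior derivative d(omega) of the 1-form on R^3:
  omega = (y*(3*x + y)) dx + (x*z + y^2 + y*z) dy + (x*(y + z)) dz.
d(omega) = (-3*x - 2*y + z) dx ∧ dy + (y + z) dx ∧ dz + (-y) dy ∧ dz

For a 1-form omega = sum_i f_i dx_i, the exterior derivative is
  d(omega) = sum_{i < j} (∂f_j/∂x_i - ∂f_i/∂x_j) dx_i ∧ dx_j.
  coefficient of dx ∧ dy: ∂f_2/∂x - ∂f_1/∂y = ∂(x*z + y^2 + y*z)/∂x - ∂(y*(3*x + y))/∂y = -3*x - 2*y + z
  coefficient of dx ∧ dz: ∂f_3/∂x - ∂f_1/∂z = ∂(x*(y + z))/∂x - ∂(y*(3*x + y))/∂z = y + z
  coefficient of dy ∧ dz: ∂f_3/∂y - ∂f_2/∂z = ∂(x*(y + z))/∂y - ∂(x*z + y^2 + y*z)/∂z = -y
Assembling: d(omega) = (-3*x - 2*y + z) dx ∧ dy + (y + z) dx ∧ dz + (-y) dy ∧ dz.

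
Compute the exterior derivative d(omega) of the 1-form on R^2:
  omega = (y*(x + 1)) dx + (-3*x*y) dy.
d(omega) = (-x - 3*y - 1) dx ∧ dy

For a 1-form omega = sum_i f_i dx_i, the exterior derivative is
  d(omega) = sum_{i < j} (∂f_j/∂x_i - ∂f_i/∂x_j) dx_i ∧ dx_j.
  coefficient of dx ∧ dy: ∂f_2/∂x - ∂f_1/∂y = ∂(-3*x*y)/∂x - ∂(y*(x + 1))/∂y = -x - 3*y - 1
Assembling: d(omega) = (-x - 3*y - 1) dx ∧ dy.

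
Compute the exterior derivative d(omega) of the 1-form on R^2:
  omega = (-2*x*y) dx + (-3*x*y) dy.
d(omega) = (2*x - 3*y) dx ∧ dy

For a 1-form omega = sum_i f_i dx_i, the exterior derivative is
  d(omega) = sum_{i < j} (∂f_j/∂x_i - ∂f_i/∂x_j) dx_i ∧ dx_j.
  coefficient of dx ∧ dy: ∂f_2/∂x - ∂f_1/∂y = ∂(-3*x*y)/∂x - ∂(-2*x*y)/∂y = 2*x - 3*y
Assembling: d(omega) = (2*x - 3*y) dx ∧ dy.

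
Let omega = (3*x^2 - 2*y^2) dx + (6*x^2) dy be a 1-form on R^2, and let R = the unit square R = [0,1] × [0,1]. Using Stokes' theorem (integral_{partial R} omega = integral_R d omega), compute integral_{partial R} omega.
integral_(partial R) omega = 8

Stokes: integral_partial_R omega = integral_R d omega with d omega = (∂Q/∂x - ∂P/∂y) dx ∧ dy.
  ∂Q/∂x = 12*x
  ∂P/∂y = -4*y
  integrand = ∂Q/∂x - ∂P/∂y = 12*x + 4*y.
Integrating over R: integral_0^1 integral_0^1 (12*x + 4*y) dx dy = 8.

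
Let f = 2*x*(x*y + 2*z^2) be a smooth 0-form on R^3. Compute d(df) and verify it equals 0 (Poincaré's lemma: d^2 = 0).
d(df) = 0

Step 1: df = sum_i (∂f/∂x_i) dx_i = (4*x*y + 4*z^2) dx + (2*x^2) dy + (8*x*z) dz.
Step 2: Apply d again. Using the 1-form formula, the coefficient of dx ∧ dy in d(df) is ∂^2 f/∂x ∂y - ∂^2 f/∂y ∂x = (4*x) - (4*x) = 0 (equality of mixed partials for smooth f).
Similarly for dx ∧ dz and dy ∧ dz — all coefficients vanish. So d(df) = 0.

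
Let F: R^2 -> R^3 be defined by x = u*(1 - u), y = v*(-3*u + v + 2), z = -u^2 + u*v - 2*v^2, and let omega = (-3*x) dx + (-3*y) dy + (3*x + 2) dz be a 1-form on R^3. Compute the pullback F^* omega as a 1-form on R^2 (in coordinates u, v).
F^* omega = (-3*u^2*v + 3*u^2 - 27*u*v^2 + 3*u*v - 7*u + 9*v^3 + 18*v^2 + 2*v) du + (-3*u^3 - 15*u^2*v + 3*u^2 + 27*u*v^2 + 24*u*v + 2*u - 6*v^3 - 18*v^2 - 20*v) dv

Using F^*(f dg) = (f ∘ F) d(g ∘ F), substitute each coordinate x_i by F_i(u, v) in f_i, and replace dx_i by d F_i = (∂F_i/∂u) du + (∂F_i/∂v) dv.
  For the x component: f_1(F) = 3*u*(u - 1); d F_1 = (1 - 2*u) du + (0) dv
  For the y component: f_2(F) = 3*v*(3*u - v - 2); d F_2 = (-3*v) du + (-3*u + 2*v + 2) dv
  For the z component: f_3(F) = -3*u^2 + 3*u + 2; d F_3 = (-2*u + v) du + (u - 4*v) dv
Combining and collecting du, dv coefficients:
  coeff of du: -3*u^2*v + 3*u^2 - 27*u*v^2 + 3*u*v - 7*u + 9*v^3 + 18*v^2 + 2*v
  coeff of dv: -3*u^3 - 15*u^2*v + 3*u^2 + 27*u*v^2 + 24*u*v + 2*u - 6*v^3 - 18*v^2 - 20*v
F^* omega = (-3*u^2*v + 3*u^2 - 27*u*v^2 + 3*u*v - 7*u + 9*v^3 + 18*v^2 + 2*v) du + (-3*u^3 - 15*u^2*v + 3*u^2 + 27*u*v^2 + 24*u*v + 2*u - 6*v^3 - 18*v^2 - 20*v) dv.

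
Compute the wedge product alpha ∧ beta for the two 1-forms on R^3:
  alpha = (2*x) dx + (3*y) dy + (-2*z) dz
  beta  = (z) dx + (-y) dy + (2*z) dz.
alpha ∧ beta = (-y*(2*x + 3*z)) dx ∧ dy + (2*z*(2*x + z)) dx ∧ dz + (4*y*z) dy ∧ dz

Distribute the wedge, using dx_i ∧ dx_j = -dx_j ∧ dx_i and dx_i ∧ dx_i = 0. For each pair (i, j) with i < j, the coefficient of dx_i ∧ dx_j in alpha ∧ beta is (alpha_i * beta_j - alpha_j * beta_i). Collecting: alpha ∧ beta = (-y*(2*x + 3*z)) dx ∧ dy + (2*z*(2*x + z)) dx ∧ dz + (4*y*z) dy ∧ dz.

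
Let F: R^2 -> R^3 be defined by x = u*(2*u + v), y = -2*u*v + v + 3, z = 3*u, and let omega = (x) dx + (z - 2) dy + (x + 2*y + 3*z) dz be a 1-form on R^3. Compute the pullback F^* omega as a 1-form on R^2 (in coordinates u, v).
F^* omega = (8*u^3 + 6*u^2*v + 6*u^2 + u*v^2 - 15*u*v + 27*u + 10*v + 18) du + (2*u^3 + u^2*v - 6*u^2 + 7*u - 2) dv

Using F^*(f dg) = (f ∘ F) d(g ∘ F), substitute each coordinate x_i by F_i(u, v) in f_i, and replace dx_i by d F_i = (∂F_i/∂u) du + (∂F_i/∂v) dv.
  For the x component: f_1(F) = u*(2*u + v); d F_1 = (4*u + v) du + (u) dv
  For the y component: f_2(F) = 3*u - 2; d F_2 = (-2*v) du + (1 - 2*u) dv
  For the z component: f_3(F) = 2*u^2 - 3*u*v + 9*u + 2*v + 6; d F_3 = (3) du + (0) dv
Combining and collecting du, dv coefficients:
  coeff of du: 8*u^3 + 6*u^2*v + 6*u^2 + u*v^2 - 15*u*v + 27*u + 10*v + 18
  coeff of dv: 2*u^3 + u^2*v - 6*u^2 + 7*u - 2
F^* omega = (8*u^3 + 6*u^2*v + 6*u^2 + u*v^2 - 15*u*v + 27*u + 10*v + 18) du + (2*u^3 + u^2*v - 6*u^2 + 7*u - 2) dv.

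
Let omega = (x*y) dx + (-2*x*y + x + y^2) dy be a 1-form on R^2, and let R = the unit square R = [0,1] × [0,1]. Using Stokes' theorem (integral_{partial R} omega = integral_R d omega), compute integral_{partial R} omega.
integral_(partial R) omega = -1/2

Stokes: integral_partial_R omega = integral_R d omega with d omega = (∂Q/∂x - ∂P/∂y) dx ∧ dy.
  ∂Q/∂x = 1 - 2*y
  ∂P/∂y = x
  integrand = ∂Q/∂x - ∂P/∂y = -x - 2*y + 1.
Integrating over R: integral_0^1 integral_0^1 (-x - 2*y + 1) dx dy = -1/2.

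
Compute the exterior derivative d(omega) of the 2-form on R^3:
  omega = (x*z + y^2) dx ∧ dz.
d(omega) = (-2*y) dx ∧ dy ∧ dz

For a 2-form omega = sum_{i<j} g_{ij} dx_i ∧ dx_j, the exterior derivative is
  d(omega) = sum_{i<j} d(g_{ij}) ∧ dx_i ∧ dx_j = sum_{i<j, k} (∂g_{ij}/∂x_k) dx_k ∧ dx_i ∧ dx_j.
Expand each term, using dx_k ∧ dx_i ∧ dx_j = sgn(permutation) dx_{(a)} ∧ dx_{(b)} ∧ dx_{(c)} with (a < b < c) sorted:
  d(x*z + y^2) includes (∂/∂y)(x*z + y^2) dy = (2*y) dy, which multiplied by dx ∧ dz gives (-2*y) dx ∧ dy ∧ dz
Collecting like 3-forms: d(omega) = (-2*y) dx ∧ dy ∧ dz.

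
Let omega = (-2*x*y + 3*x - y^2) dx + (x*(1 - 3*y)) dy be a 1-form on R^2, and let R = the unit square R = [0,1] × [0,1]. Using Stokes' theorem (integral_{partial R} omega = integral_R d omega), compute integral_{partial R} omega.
integral_(partial R) omega = 3/2

Stokes: integral_partial_R omega = integral_R d omega with d omega = (∂Q/∂x - ∂P/∂y) dx ∧ dy.
  ∂Q/∂x = 1 - 3*y
  ∂P/∂y = -2*x - 2*y
  integrand = ∂Q/∂x - ∂P/∂y = 2*x - y + 1.
Integrating over R: integral_0^1 integral_0^1 (2*x - y + 1) dx dy = 3/2.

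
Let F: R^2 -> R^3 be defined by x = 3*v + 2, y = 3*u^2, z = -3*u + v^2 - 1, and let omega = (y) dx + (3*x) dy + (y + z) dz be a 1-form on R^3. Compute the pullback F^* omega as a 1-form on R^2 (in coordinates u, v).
F^* omega = (-9*u^2 + 54*u*v + 45*u - 3*v^2 + 3) du + (6*u^2*v + 9*u^2 - 6*u*v + 2*v^3 - 2*v) dv

Using F^*(f dg) = (f ∘ F) d(g ∘ F), substitute each coordinate x_i by F_i(u, v) in f_i, and replace dx_i by d F_i = (∂F_i/∂u) du + (∂F_i/∂v) dv.
  For the x component: f_1(F) = 3*u^2; d F_1 = (0) du + (3) dv
  For the y component: f_2(F) = 9*v + 6; d F_2 = (6*u) du + (0) dv
  For the z component: f_3(F) = 3*u^2 - 3*u + v^2 - 1; d F_3 = (-3) du + (2*v) dv
Combining and collecting du, dv coefficients:
  coeff of du: -9*u^2 + 54*u*v + 45*u - 3*v^2 + 3
  coeff of dv: 6*u^2*v + 9*u^2 - 6*u*v + 2*v^3 - 2*v
F^* omega = (-9*u^2 + 54*u*v + 45*u - 3*v^2 + 3) du + (6*u^2*v + 9*u^2 - 6*u*v + 2*v^3 - 2*v) dv.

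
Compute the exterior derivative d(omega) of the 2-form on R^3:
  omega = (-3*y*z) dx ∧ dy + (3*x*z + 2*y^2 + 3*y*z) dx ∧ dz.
d(omega) = (-7*y - 3*z) dx ∧ dy ∧ dz

For a 2-form omega = sum_{i<j} g_{ij} dx_i ∧ dx_j, the exterior derivative is
  d(omega) = sum_{i<j} d(g_{ij}) ∧ dx_i ∧ dx_j = sum_{i<j, k} (∂g_{ij}/∂x_k) dx_k ∧ dx_i ∧ dx_j.
Expand each term, using dx_k ∧ dx_i ∧ dx_j = sgn(permutation) dx_{(a)} ∧ dx_{(b)} ∧ dx_{(c)} with (a < b < c) sorted:
  d(-3*y*z) includes (∂/∂z)(-3*y*z) dz = (-3*y) dz, which multiplied by dx ∧ dy gives (-3*y) dx ∧ dy ∧ dz
  d(3*x*z + 2*y^2 + 3*y*z) includes (∂/∂y)(3*x*z + 2*y^2 + 3*y*z) dy = (4*y + 3*z) dy, which multiplied by dx ∧ dz gives (-4*y - 3*z) dx ∧ dy ∧ dz
Collecting like 3-forms: d(omega) = (-7*y - 3*z) dx ∧ dy ∧ dz.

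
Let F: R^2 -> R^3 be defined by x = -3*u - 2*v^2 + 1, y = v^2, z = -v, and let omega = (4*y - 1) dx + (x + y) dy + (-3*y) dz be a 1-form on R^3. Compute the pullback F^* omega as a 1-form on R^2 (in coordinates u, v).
F^* omega = (3 - 12*v^2) du + (3*v*(-2*u - 6*v^2 + v + 2)) dv

Using F^*(f dg) = (f ∘ F) d(g ∘ F), substitute each coordinate x_i by F_i(u, v) in f_i, and replace dx_i by d F_i = (∂F_i/∂u) du + (∂F_i/∂v) dv.
  For the x component: f_1(F) = 4*v^2 - 1; d F_1 = (-3) du + (-4*v) dv
  For the y component: f_2(F) = -3*u - v^2 + 1; d F_2 = (0) du + (2*v) dv
  For the z component: f_3(F) = -3*v^2; d F_3 = (0) du + (-1) dv
Combining and collecting du, dv coefficients:
  coeff of du: 3 - 12*v^2
  coeff of dv: 3*v*(-2*u - 6*v^2 + v + 2)
F^* omega = (3 - 12*v^2) du + (3*v*(-2*u - 6*v^2 + v + 2)) dv.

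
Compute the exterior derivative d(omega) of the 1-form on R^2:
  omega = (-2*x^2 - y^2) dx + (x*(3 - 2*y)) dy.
d(omega) = (3) dx ∧ dy

For a 1-form omega = sum_i f_i dx_i, the exterior derivative is
  d(omega) = sum_{i < j} (∂f_j/∂x_i - ∂f_i/∂x_j) dx_i ∧ dx_j.
  coefficient of dx ∧ dy: ∂f_2/∂x - ∂f_1/∂y = ∂(x*(3 - 2*y))/∂x - ∂(-2*x^2 - y^2)/∂y = 3
Assembling: d(omega) = (3) dx ∧ dy.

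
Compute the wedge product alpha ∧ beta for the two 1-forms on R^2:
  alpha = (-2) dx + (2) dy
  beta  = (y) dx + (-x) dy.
alpha ∧ beta = (2*x - 2*y) dx ∧ dy

Distribute the wedge, using dx_i ∧ dx_j = -dx_j ∧ dx_i and dx_i ∧ dx_i = 0. For each pair (i, j) with i < j, the coefficient of dx_i ∧ dx_j in alpha ∧ beta is (alpha_i * beta_j - alpha_j * beta_i). Collecting: alpha ∧ beta = (2*x - 2*y) dx ∧ dy.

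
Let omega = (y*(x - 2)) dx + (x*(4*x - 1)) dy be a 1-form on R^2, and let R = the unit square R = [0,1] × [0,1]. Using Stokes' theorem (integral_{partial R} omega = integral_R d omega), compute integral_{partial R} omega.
integral_(partial R) omega = 9/2

Stokes: integral_partial_R omega = integral_R d omega with d omega = (∂Q/∂x - ∂P/∂y) dx ∧ dy.
  ∂Q/∂x = 8*x - 1
  ∂P/∂y = x - 2
  integrand = ∂Q/∂x - ∂P/∂y = 7*x + 1.
Integrating over R: integral_0^1 integral_0^1 (7*x + 1) dx dy = 9/2.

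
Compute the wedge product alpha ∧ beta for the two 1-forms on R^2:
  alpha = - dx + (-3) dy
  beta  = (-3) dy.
alpha ∧ beta = (3) dx ∧ dy

Distribute the wedge, using dx_i ∧ dx_j = -dx_j ∧ dx_i and dx_i ∧ dx_i = 0. For each pair (i, j) with i < j, the coefficient of dx_i ∧ dx_j in alpha ∧ beta is (alpha_i * beta_j - alpha_j * beta_i). Collecting: alpha ∧ beta = (3) dx ∧ dy.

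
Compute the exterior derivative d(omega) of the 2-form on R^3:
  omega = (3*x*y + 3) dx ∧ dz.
d(omega) = (-3*x) dx ∧ dy ∧ dz

For a 2-form omega = sum_{i<j} g_{ij} dx_i ∧ dx_j, the exterior derivative is
  d(omega) = sum_{i<j} d(g_{ij}) ∧ dx_i ∧ dx_j = sum_{i<j, k} (∂g_{ij}/∂x_k) dx_k ∧ dx_i ∧ dx_j.
Expand each term, using dx_k ∧ dx_i ∧ dx_j = sgn(permutation) dx_{(a)} ∧ dx_{(b)} ∧ dx_{(c)} with (a < b < c) sorted:
  d(3*x*y + 3) includes (∂/∂y)(3*x*y + 3) dy = (3*x) dy, which multiplied by dx ∧ dz gives (-3*x) dx ∧ dy ∧ dz
Collecting like 3-forms: d(omega) = (-3*x) dx ∧ dy ∧ dz.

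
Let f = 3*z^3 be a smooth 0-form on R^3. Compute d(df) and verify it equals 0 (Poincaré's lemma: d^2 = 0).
d(df) = 0

Step 1: df = sum_i (∂f/∂x_i) dx_i = (0) dx + (0) dy + (9*z^2) dz.
Step 2: Apply d again. Using the 1-form formula, the coefficient of dx ∧ dy in d(df) is ∂^2 f/∂x ∂y - ∂^2 f/∂y ∂x = (0) - (0) = 0 (equality of mixed partials for smooth f).
Similarly for dx ∧ dz and dy ∧ dz — all coefficients vanish. So d(df) = 0.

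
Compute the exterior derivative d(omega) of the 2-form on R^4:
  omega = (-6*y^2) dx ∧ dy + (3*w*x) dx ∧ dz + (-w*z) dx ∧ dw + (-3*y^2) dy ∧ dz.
d(omega) = (w + 3*x) dx ∧ dz ∧ dw

For a 2-form omega = sum_{i<j} g_{ij} dx_i ∧ dx_j, the exterior derivative is
  d(omega) = sum_{i<j} d(g_{ij}) ∧ dx_i ∧ dx_j = sum_{i<j, k} (∂g_{ij}/∂x_k) dx_k ∧ dx_i ∧ dx_j.
Expand each term, using dx_k ∧ dx_i ∧ dx_j = sgn(permutation) dx_{(a)} ∧ dx_{(b)} ∧ dx_{(c)} with (a < b < c) sorted:
  d(3*w*x) includes (∂/∂w)(3*w*x) dw = (3*x) dw, which multiplied by dx ∧ dz gives (3*x) dx ∧ dz ∧ dw
  d(-w*z) includes (∂/∂z)(-w*z) dz = (-w) dz, which multiplied by dx ∧ dw gives (w) dx ∧ dz ∧ dw
Collecting like 3-forms: d(omega) = (w + 3*x) dx ∧ dz ∧ dw.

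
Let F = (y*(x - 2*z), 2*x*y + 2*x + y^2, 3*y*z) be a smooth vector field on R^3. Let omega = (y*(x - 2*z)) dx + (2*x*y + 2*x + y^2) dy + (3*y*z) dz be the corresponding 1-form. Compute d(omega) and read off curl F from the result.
d(omega) = (3*z) dy ∧ dz + (-2*y) dz ∧ dx + (-x + 2*y + 2*z + 2) dx ∧ dy; curl F = (3*z, -2*y, -x + 2*y + 2*z + 2)

d omega = sum_{i<j} (∂f_j/∂x_i - ∂f_i/∂x_j) dx_i ∧ dx_j. Under the identification (dy ∧ dz, dz ∧ dx, dx ∧ dy) ↔ (e_x, e_y, e_z), the coefficients are exactly the components of curl F. Compute:
  ∂R/∂y - ∂Q/∂z = (3*z) - (0) = 3*z
  ∂P/∂z - ∂R/∂x = (-2*y) - (0) = -2*y
  ∂Q/∂x - ∂P/∂y = (2*y + 2) - (x - 2*z) = -x + 2*y + 2*z + 2.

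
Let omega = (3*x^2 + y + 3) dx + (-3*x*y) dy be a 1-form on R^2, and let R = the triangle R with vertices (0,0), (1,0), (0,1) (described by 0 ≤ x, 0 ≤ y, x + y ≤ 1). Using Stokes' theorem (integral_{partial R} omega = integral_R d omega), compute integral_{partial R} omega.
integral_(partial R) omega = -1

Stokes: integral_partial_R omega = integral_R d omega with d omega = (∂Q/∂x - ∂P/∂y) dx ∧ dy.
  ∂Q/∂x = -3*y
  ∂P/∂y = 1
  integrand = ∂Q/∂x - ∂P/∂y = -3*y - 1.
Integrating over R: integral_0^1 integral_0^{1-x} (-3*y - 1) dy dx = -1.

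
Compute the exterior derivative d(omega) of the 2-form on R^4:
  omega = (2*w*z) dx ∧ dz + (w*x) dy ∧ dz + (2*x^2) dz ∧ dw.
d(omega) = (4*x + 2*z) dx ∧ dz ∧ dw + (w) dx ∧ dy ∧ dz + (x) dy ∧ dz ∧ dw

For a 2-form omega = sum_{i<j} g_{ij} dx_i ∧ dx_j, the exterior derivative is
  d(omega) = sum_{i<j} d(g_{ij}) ∧ dx_i ∧ dx_j = sum_{i<j, k} (∂g_{ij}/∂x_k) dx_k ∧ dx_i ∧ dx_j.
Expand each term, using dx_k ∧ dx_i ∧ dx_j = sgn(permutation) dx_{(a)} ∧ dx_{(b)} ∧ dx_{(c)} with (a < b < c) sorted:
  d(2*w*z) includes (∂/∂w)(2*w*z) dw = (2*z) dw, which multiplied by dx ∧ dz gives (2*z) dx ∧ dz ∧ dw
  d(w*x) includes (∂/∂x)(w*x) dx = (w) dx, which multiplied by dy ∧ dz gives (w) dx ∧ dy ∧ dz
  d(w*x) includes (∂/∂w)(w*x) dw = (x) dw, which multiplied by dy ∧ dz gives (x) dy ∧ dz ∧ dw
  d(2*x^2) includes (∂/∂x)(2*x^2) dx = (4*x) dx, which multiplied by dz ∧ dw gives (4*x) dx ∧ dz ∧ dw
Collecting like 3-forms: d(omega) = (4*x + 2*z) dx ∧ dz ∧ dw + (w) dx ∧ dy ∧ dz + (x) dy ∧ dz ∧ dw.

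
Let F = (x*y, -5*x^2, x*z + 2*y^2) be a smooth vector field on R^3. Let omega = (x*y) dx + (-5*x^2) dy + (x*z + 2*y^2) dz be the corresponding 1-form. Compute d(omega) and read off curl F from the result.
d(omega) = (4*y) dy ∧ dz + (-z) dz ∧ dx + (-11*x) dx ∧ dy; curl F = (4*y, -z, -11*x)

d omega = sum_{i<j} (∂f_j/∂x_i - ∂f_i/∂x_j) dx_i ∧ dx_j. Under the identification (dy ∧ dz, dz ∧ dx, dx ∧ dy) ↔ (e_x, e_y, e_z), the coefficients are exactly the components of curl F. Compute:
  ∂R/∂y - ∂Q/∂z = (4*y) - (0) = 4*y
  ∂P/∂z - ∂R/∂x = (0) - (z) = -z
  ∂Q/∂x - ∂P/∂y = (-10*x) - (x) = -11*x.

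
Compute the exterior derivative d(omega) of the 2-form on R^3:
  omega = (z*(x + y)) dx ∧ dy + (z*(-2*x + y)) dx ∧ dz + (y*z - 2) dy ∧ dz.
d(omega) = (x + y - z) dx ∧ dy ∧ dz

For a 2-form omega = sum_{i<j} g_{ij} dx_i ∧ dx_j, the exterior derivative is
  d(omega) = sum_{i<j} d(g_{ij}) ∧ dx_i ∧ dx_j = sum_{i<j, k} (∂g_{ij}/∂x_k) dx_k ∧ dx_i ∧ dx_j.
Expand each term, using dx_k ∧ dx_i ∧ dx_j = sgn(permutation) dx_{(a)} ∧ dx_{(b)} ∧ dx_{(c)} with (a < b < c) sorted:
  d(z*(x + y)) includes (∂/∂z)(z*(x + y)) dz = (x + y) dz, which multiplied by dx ∧ dy gives (x + y) dx ∧ dy ∧ dz
  d(z*(-2*x + y)) includes (∂/∂y)(z*(-2*x + y)) dy = (z) dy, which multiplied by dx ∧ dz gives (-z) dx ∧ dy ∧ dz
Collecting like 3-forms: d(omega) = (x + y - z) dx ∧ dy ∧ dz.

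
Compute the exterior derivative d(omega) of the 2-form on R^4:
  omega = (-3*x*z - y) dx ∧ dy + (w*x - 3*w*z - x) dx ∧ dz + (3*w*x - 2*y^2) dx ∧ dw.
d(omega) = (-3*x) dx ∧ dy ∧ dz + (x - 3*z) dx ∧ dz ∧ dw + (4*y) dx ∧ dy ∧ dw

For a 2-form omega = sum_{i<j} g_{ij} dx_i ∧ dx_j, the exterior derivative is
  d(omega) = sum_{i<j} d(g_{ij}) ∧ dx_i ∧ dx_j = sum_{i<j, k} (∂g_{ij}/∂x_k) dx_k ∧ dx_i ∧ dx_j.
Expand each term, using dx_k ∧ dx_i ∧ dx_j = sgn(permutation) dx_{(a)} ∧ dx_{(b)} ∧ dx_{(c)} with (a < b < c) sorted:
  d(-3*x*z - y) includes (∂/∂z)(-3*x*z - y) dz = (-3*x) dz, which multiplied by dx ∧ dy gives (-3*x) dx ∧ dy ∧ dz
  d(w*x - 3*w*z - x) includes (∂/∂w)(w*x - 3*w*z - x) dw = (x - 3*z) dw, which multiplied by dx ∧ dz gives (x - 3*z) dx ∧ dz ∧ dw
  d(3*w*x - 2*y^2) includes (∂/∂y)(3*w*x - 2*y^2) dy = (-4*y) dy, which multiplied by dx ∧ dw gives (4*y) dx ∧ dy ∧ dw
Collecting like 3-forms: d(omega) = (-3*x) dx ∧ dy ∧ dz + (x - 3*z) dx ∧ dz ∧ dw + (4*y) dx ∧ dy ∧ dw.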